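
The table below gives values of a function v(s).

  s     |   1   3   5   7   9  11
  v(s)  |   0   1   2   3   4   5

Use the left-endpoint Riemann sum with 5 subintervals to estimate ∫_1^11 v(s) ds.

20

Δs = 2.
Sum = 2·[0 + 1 + 2 + 3 + 4] = 20.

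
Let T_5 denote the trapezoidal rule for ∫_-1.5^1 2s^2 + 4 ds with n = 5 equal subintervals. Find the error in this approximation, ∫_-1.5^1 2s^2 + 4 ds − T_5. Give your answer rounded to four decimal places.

Exact integral: ∫_-1.5^1 f(s) ds ≈ 12.916667.
T_5 = 13.125.
Error ≈ 12.916667 − 13.125 ≈ -0.2083.

-0.2083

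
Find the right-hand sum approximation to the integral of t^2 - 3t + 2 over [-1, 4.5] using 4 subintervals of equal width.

16.45703125

Δt = (4.5 − (-1))/4 = 1.375.
Right endpoints: 0.375, 1.75, 3.125, 4.5.
f(0.375) = 1.015625, f(1.75) = -0.1875, f(3.125) = 2.390625, f(4.5) = 8.75.
Sum = Δt · [f(0.375) + f(1.75) + f(3.125) + f(4.5)].
Sum = 16.45703125.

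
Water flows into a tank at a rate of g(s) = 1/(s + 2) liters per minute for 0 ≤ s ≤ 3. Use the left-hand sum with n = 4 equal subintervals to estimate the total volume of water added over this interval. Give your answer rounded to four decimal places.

1.0385

Δs = (3 − 0)/4 = 0.75.
Left endpoints: 0, 0.75, 1.5, 2.25.
g(0) = 0.5, g(0.75) = 4/11, g(1.5) = 2/7, g(2.25) = 4/17.
Sum = Δs · [g(0) + g(0.75) + g(1.5) + g(2.25)].
Sum ≈ 1.0385.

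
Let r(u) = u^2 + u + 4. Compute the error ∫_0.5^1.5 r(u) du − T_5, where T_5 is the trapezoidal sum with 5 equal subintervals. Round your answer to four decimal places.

-0.0067

Exact integral: ∫_0.5^1.5 r(u) du ≈ 6.083333.
T_5 = 6.09.
Error ≈ 6.083333 − 6.09 ≈ -0.0067.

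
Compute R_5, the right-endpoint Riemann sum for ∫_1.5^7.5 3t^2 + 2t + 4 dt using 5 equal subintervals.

605.22

Δt = (7.5 − 1.5)/5 = 1.2.
Right endpoints: 2.7, 3.9, 5.1, 6.3, 7.5.
f(2.7) = 31.27, f(3.9) = 57.43, f(5.1) = 92.23, f(6.3) = 135.67, f(7.5) = 187.75.
Sum = Δt · [f(2.7) + f(3.9) + f(5.1) + f(6.3) + f(7.5)].
Sum = 605.22.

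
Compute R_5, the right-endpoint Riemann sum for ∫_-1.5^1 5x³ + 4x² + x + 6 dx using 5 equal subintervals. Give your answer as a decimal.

Δx = (1 − (-1.5))/5 = 0.5.
Right endpoints: -1, -0.5, 0, 0.5, 1.
f(-1) = 4, f(-0.5) = 5.875, f(0) = 6, f(0.5) = 8.125, f(1) = 16.
Sum = Δx · [f(-1) + f(-0.5) + f(0) + f(0.5) + f(1)].
Sum = 20.

20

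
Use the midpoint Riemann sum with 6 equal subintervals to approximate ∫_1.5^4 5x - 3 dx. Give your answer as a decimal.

Δx = (4 − 1.5)/6 = 5/12.
Midpoints: 41/24, 2.125, 61/24, 71/24, 3.375, 91/24.
f(41/24) = 133/24, f(2.125) = 7.625, f(61/24) = 233/24, f(71/24) = 283/24, f(3.375) = 13.875, f(91/24) = 383/24.
Sum = Δx · [f(41/24) + f(2.125) + f(61/24) + ...].
Sum = 26.875.

26.875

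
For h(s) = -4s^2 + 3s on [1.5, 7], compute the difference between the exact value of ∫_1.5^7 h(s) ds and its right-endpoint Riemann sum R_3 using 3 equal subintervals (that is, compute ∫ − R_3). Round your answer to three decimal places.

168.616

Exact integral: ∫_1.5^7 h(s) ds ≈ -382.70833.
R_3 ≈ -551.32407.
Error ≈ -382.70833 − (-551.32407) ≈ 168.616.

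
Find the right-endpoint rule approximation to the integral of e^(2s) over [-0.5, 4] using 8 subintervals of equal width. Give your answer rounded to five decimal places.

Δs = (4 − (-0.5))/8 = 0.5625.
Right endpoints: 0.0625, 0.625, 1.1875, 1.75, 2.3125, 2.875, 3.4375, 4.
f(0.0625) ≈ 1.13315, f(0.625) ≈ 3.49034, f(1.1875) ≈ 10.75101, f(1.75) ≈ 33.11545, f(2.3125) ≈ 102.00277, f(2.875) ≈ 314.19066, f(3.4375) ≈ 967.77537, f(4) ≈ 2980.95799.
Sum = Δs · [f(0.0625) + f(0.625) + f(1.1875) + ...].
Sum ≈ 2482.54692.

2482.54692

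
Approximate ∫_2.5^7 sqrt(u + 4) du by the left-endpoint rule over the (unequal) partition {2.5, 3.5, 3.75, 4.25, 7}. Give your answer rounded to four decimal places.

12.5249

Subinterval widths: 1, 0.25, 0.5, 2.75.
Left endpoints: 2.5, 3.5, 3.75, 4.25.
f(2.5) ≈ 2.5495, f(3.5) ≈ 2.7386, f(3.75) ≈ 2.7839, f(4.25) ≈ 2.8723.
Sum = Σ Δu_i · f(u_i).
Sum ≈ 12.5249.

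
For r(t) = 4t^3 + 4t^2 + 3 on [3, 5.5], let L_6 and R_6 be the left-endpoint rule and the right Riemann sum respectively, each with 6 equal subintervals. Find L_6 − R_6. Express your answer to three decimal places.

L_6 ≈ 897.52025.
R_6 ≈ 1165.22859.
L_6 − R_6 ≈ -267.708.

-267.708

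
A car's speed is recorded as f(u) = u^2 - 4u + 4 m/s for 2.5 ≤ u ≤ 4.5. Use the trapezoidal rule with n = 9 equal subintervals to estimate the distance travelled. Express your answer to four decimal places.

5.1831

Δu = (4.5 − 2.5)/9 = 2/9.
f(2.5) = 0.25, f(49/18) = 169/324, f(53/18) = 289/324, f(19/6) = 49/36, f(61/18) = 625/324, f(65/18) = 841/324, f(23/6) = 121/36, f(73/18) = 1369/324, f(77/18) = 1681/324, f(4.5) = 6.25.
T_9 = (Δu/2)·[f(u_0) + 2f(u_1) + ... + 2f(u_{8}) + f(u_9)].
Sum ≈ 5.1831.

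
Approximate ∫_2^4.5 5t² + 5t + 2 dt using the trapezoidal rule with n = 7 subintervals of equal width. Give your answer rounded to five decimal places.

184.43240

Δt = (4.5 − 2)/7 = 5/14.
f(2) = 32, f(33/14) = 8147/196, f(19/7) = 2568/49, f(43/14) = 12647/196, f(24/7) = 3818/49, f(53/14) = 18147/196, f(29/7) = 5318/49, f(4.5) = 125.75.
T_7 = (Δt/2)·[f(t_0) + 2f(t_1) + ... + 2f(t_{6}) + f(t_7)].
Sum ≈ 184.43240.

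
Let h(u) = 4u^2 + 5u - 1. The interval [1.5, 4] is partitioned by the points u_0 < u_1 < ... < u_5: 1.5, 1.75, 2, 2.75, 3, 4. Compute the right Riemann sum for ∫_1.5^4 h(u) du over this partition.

Subinterval widths: 0.25, 0.25, 0.75, 0.25, 1.
Right endpoints: 1.75, 2, 2.75, 3, 4.
h(1.75) = 20, h(2) = 25, h(2.75) = 43, h(3) = 50, h(4) = 83.
Sum = Σ Δu_i · h(u_i).
Sum = 139.

139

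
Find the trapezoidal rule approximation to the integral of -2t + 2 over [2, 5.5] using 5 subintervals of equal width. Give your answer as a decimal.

-19.25

Δt = (5.5 − 2)/5 = 0.7.
f(2) = -2, f(2.7) = -3.4, f(3.4) = -4.8, f(4.1) = -6.2, f(4.8) = -7.6, f(5.5) = -9.
T_5 = (Δt/2)·[f(t_0) + 2f(t_1) + ... + 2f(t_{4}) + f(t_5)].
Sum = -19.25.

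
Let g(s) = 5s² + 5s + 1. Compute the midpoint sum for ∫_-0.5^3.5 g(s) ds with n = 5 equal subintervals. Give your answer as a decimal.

Δs = (3.5 − (-0.5))/5 = 0.8.
Midpoints: -0.1, 0.7, 1.5, 2.3, 3.1.
g(-0.1) = 0.55, g(0.7) = 6.95, g(1.5) = 19.75, g(2.3) = 38.95, g(3.1) = 64.55.
Sum = Δs · [g(-0.1) + g(0.7) + g(1.5) + g(2.3) + g(3.1)].
Sum = 104.6.

104.6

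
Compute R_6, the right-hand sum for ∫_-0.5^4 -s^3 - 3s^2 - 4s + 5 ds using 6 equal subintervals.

Δs = (4 − (-0.5))/6 = 0.75.
Right endpoints: 0.25, 1, 1.75, 2.5, 3.25, 4.
f(0.25) = 3.796875, f(1) = -3, f(1.75) = -16.546875, f(2.5) = -39.375, f(3.25) = -74.015625, f(4) = -123.
Sum = Δs · [f(0.25) + f(1) + f(1.75) + ...].
Sum = -189.10546875.

-189.10546875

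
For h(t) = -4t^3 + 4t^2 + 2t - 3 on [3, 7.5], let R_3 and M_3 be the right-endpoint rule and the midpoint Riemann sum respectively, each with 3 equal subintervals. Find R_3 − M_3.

R_3 = -3658.5.
M_3 = -2473.03125.
R_3 − M_3 = -1185.46875.

-1185.46875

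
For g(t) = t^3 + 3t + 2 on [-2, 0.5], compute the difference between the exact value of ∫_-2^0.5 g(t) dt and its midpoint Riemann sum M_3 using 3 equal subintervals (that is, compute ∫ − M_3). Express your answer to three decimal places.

-0.326

Exact integral: ∫_-2^0.5 g(t) dt = -4.609375.
M_3 ≈ -4.28385.
Error ≈ -4.609375 − (-4.28385) ≈ -0.326.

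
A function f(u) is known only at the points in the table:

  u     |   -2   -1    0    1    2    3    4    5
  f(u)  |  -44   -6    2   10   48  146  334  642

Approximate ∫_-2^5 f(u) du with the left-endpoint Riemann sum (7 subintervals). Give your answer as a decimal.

490

Δu = 1.
Sum = 1·[(-44) + (-6) + 2 + 10 + 48 + 146 + 334] = 490.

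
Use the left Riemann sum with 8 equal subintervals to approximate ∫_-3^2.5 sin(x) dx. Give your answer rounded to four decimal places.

-0.4356

Δx = (2.5 − (-3))/8 = 0.6875.
Left endpoints: -3, -2.3125, -1.625, -0.9375, -0.25, 0.4375, 1.125, 1.8125.
f(-3) ≈ -0.1411, f(-2.3125) ≈ -0.7373, f(-1.625) ≈ -0.9985, f(-0.9375) ≈ -0.8061, f(-0.25) ≈ -0.2474, f(0.4375) ≈ 0.4237, f(1.125) ≈ 0.9023, f(1.8125) ≈ 0.9709.
Sum = Δx · [f(-3) + f(-2.3125) + f(-1.625) + ...].
Sum ≈ -0.4356.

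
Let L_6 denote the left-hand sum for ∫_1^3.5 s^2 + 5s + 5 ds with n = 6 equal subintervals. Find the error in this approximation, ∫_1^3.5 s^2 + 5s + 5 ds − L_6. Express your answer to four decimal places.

4.8756

Exact integral: ∫_1^3.5 f(s) ds ≈ 54.583333.
L_6 ≈ 49.707755.
Error ≈ 54.583333 − 49.707755 ≈ 4.8756.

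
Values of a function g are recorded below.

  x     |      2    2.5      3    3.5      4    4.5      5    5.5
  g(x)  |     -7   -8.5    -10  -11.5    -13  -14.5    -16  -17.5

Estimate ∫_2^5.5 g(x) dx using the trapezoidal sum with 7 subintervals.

Δx = 0.5.
T_7 = (0.5/2)·[(-7) + 2·(-8.5) + 2·(-10) + 2·(-11.5) + 2·(-13) + 2·(-14.5) + 2·(-16) + (-17.5)] = -42.875.

-42.875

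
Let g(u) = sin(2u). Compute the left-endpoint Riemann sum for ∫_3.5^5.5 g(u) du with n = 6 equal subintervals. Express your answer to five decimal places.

0.63692

Δu = (5.5 − 3.5)/6 = 1/3.
Left endpoints: 3.5, 23/6, 25/6, 4.5, 29/6, 31/6.
g(3.5) ≈ 0.65699, g(23/6) ≈ 0.98251, g(25/6) ≈ 0.88729, g(4.5) ≈ 0.41212, g(29/6) ≈ -0.23954, g(31/6) ≈ -0.78862.
Sum = Δu · [g(3.5) + g(23/6) + g(25/6) + ...].
Sum ≈ 0.63692.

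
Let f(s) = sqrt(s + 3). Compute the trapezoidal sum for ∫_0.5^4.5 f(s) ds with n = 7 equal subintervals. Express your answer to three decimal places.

Δs = (4.5 − 0.5)/7 = 4/7.
f(0.5) ≈ 1.871, f(15/14) ≈ 2.018, f(23/14) ≈ 2.155, f(31/14) ≈ 2.283, f(39/14) ≈ 2.405, f(47/14) ≈ 2.521, f(55/14) ≈ 2.632, f(4.5) ≈ 2.739.
T_7 = (Δs/2)·[f(s_0) + 2f(s_1) + ... + 2f(s_{6}) + f(s_7)].
Sum ≈ 9.325.

9.325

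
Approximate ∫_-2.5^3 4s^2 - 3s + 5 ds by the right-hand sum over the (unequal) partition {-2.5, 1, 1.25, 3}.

Subinterval widths: 3.5, 0.25, 1.75.
Right endpoints: 1, 1.25, 3.
f(1) = 6, f(1.25) = 7.5, f(3) = 32.
Sum = Σ Δs_i · f(s_i).
Sum = 78.875.

78.875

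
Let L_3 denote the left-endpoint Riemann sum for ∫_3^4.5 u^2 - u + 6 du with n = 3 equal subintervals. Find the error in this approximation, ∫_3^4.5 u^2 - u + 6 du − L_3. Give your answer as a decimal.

2.375

Exact integral: ∫_3^4.5 f(u) du = 24.75.
L_3 = 22.375.
Error = 24.75 − 22.375 = 2.375.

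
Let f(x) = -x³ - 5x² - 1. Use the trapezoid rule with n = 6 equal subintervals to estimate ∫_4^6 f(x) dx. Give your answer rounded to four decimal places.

-516.0741

Δx = (6 − 4)/6 = 1/3.
f(4) = -145, f(13/3) = -4759/27, f(14/3) = -5711/27, f(5) = -251, f(16/3) = -7963/27, f(17/3) = -9275/27, f(6) = -397.
T_6 = (Δx/2)·[f(x_0) + 2f(x_1) + ... + 2f(x_{5}) + f(x_6)].
Sum ≈ -516.0741.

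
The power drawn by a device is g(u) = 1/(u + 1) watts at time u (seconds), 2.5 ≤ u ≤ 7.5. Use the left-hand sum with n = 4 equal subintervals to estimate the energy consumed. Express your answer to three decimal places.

Δu = (7.5 − 2.5)/4 = 1.25.
Left endpoints: 2.5, 3.75, 5, 6.25.
g(2.5) = 2/7, g(3.75) = 4/19, g(5) = 1/6, g(6.25) = 4/29.
Sum = Δu · [g(2.5) + g(3.75) + g(5) + g(6.25)].
Sum ≈ 1.001.

1.001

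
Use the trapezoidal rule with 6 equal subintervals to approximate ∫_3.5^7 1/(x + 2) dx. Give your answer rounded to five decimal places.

Δx = (7 − 3.5)/6 = 7/12.
f(3.5) = 2/11, f(49/12) = 12/73, f(14/3) = 0.15, f(5.25) = 4/29, f(35/6) = 6/47, f(77/12) = 12/101, f(7) = 1/9.
T_6 = (Δx/2)·[f(x_0) + 2f(x_1) + ... + 2f(x_{5}) + f(x_6)].
Sum ≈ 0.49306.

0.49306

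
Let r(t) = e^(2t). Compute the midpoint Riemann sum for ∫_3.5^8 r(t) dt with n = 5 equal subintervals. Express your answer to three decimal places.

Δt = (8 − 3.5)/5 = 0.9.
Midpoints: 3.95, 4.85, 5.75, 6.65, 7.55.
r(3.95) ≈ 2697.282, r(4.85) ≈ 16317.607, r(5.75) ≈ 98715.771, r(6.65) ≈ 597195.614, r(7.55) ≈ 3612822.931.
Sum = Δt · [r(3.95) + r(4.85) + r(5.75) + r(6.65) + r(7.55)].
Sum ≈ 3894974.285.

3894974.285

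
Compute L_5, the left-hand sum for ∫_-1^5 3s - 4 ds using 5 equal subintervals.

Δs = (5 − (-1))/5 = 1.2.
Left endpoints: -1, 0.2, 1.4, 2.6, 3.8.
f(-1) = -7, f(0.2) = -3.4, f(1.4) = 0.2, f(2.6) = 3.8, f(3.8) = 7.4.
Sum = Δs · [f(-1) + f(0.2) + f(1.4) + f(2.6) + f(3.8)].
Sum = 1.2.

1.2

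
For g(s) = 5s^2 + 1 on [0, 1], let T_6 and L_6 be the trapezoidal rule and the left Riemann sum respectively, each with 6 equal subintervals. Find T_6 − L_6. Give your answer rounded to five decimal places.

0.41667

T_6 ≈ 2.6898148.
L_6 ≈ 2.2731481.
T_6 − L_6 ≈ 0.41667.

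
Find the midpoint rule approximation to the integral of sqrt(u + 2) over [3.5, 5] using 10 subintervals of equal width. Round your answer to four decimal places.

3.7478

Δu = (5 − 3.5)/10 = 0.15.
Midpoints: 3.575, 3.725, 3.875, 4.025, 4.175, 4.325, 4.475, 4.625, 4.775, 4.925.
f(3.575) ≈ 2.3611, f(3.725) ≈ 2.3927, f(3.875) ≈ 2.4238, f(4.025) ≈ 2.4546, f(4.175) ≈ 2.4850, f(4.325) ≈ 2.5150, f(4.475) ≈ 2.5446, f(4.625) ≈ 2.5739, f(4.775) ≈ 2.6029, f(4.925) ≈ 2.6315.
Sum = Δu · [f(3.575) + f(3.725) + f(3.875) + ...].
Sum ≈ 3.7478.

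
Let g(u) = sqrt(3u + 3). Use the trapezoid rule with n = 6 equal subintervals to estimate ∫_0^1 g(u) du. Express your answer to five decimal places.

2.11070

Δu = (1 − 0)/6 = 1/6.
g(0) ≈ 1.73205, g(1/6) ≈ 1.87083, g(1/3) ≈ 2.00000, g(0.5) ≈ 2.12132, g(2/3) ≈ 2.23607, g(5/6) ≈ 2.34521, g(1) ≈ 2.44949.
T_6 = (Δu/2)·[g(u_0) + 2g(u_1) + ... + 2g(u_{5}) + g(u_6)].
Sum ≈ 2.11070.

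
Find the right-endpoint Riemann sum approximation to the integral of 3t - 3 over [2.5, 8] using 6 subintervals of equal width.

77.6875

Δt = (8 − 2.5)/6 = 11/12.
Right endpoints: 41/12, 13/3, 5.25, 37/6, 85/12, 8.
f(41/12) = 7.25, f(13/3) = 10, f(5.25) = 12.75, f(37/6) = 15.5, f(85/12) = 18.25, f(8) = 21.
Sum = Δt · [f(41/12) + f(13/3) + f(5.25) + ...].
Sum = 77.6875.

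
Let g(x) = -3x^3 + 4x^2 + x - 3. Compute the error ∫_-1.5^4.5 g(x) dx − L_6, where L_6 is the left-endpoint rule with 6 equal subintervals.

Exact integral: ∫_-1.5^4.5 g(x) dx = -186.75.
L_6 = -93.5.
Error = -186.75 − (-93.5) = -93.25.

-93.25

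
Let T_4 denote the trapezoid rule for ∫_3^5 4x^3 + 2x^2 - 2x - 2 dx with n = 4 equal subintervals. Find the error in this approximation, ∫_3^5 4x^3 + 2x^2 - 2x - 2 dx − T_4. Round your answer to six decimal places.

-4.166667

Exact integral: ∫_3^5 f(x) dx ≈ 589.33333333.
T_4 = 593.5.
Error ≈ 589.33333333 − 593.5 ≈ -4.166667.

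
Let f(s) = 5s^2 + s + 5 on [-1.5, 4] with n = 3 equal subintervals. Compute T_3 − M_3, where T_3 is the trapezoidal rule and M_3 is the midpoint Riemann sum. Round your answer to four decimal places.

T_3 ≈ 162.071759.
M_3 ≈ 138.964120.
T_3 − M_3 ≈ 23.1076.

23.1076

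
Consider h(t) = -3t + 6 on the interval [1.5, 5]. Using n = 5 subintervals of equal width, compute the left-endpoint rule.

Δt = (5 − 1.5)/5 = 0.7.
Left endpoints: 1.5, 2.2, 2.9, 3.6, 4.3.
h(1.5) = 1.5, h(2.2) = -0.6, h(2.9) = -2.7, h(3.6) = -4.8, h(4.3) = -6.9.
Sum = Δt · [h(1.5) + h(2.2) + h(2.9) + h(3.6) + h(4.3)].
Sum = -9.45.

-9.45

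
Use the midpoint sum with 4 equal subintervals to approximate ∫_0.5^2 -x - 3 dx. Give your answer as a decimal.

Δx = (2 − 0.5)/4 = 0.375.
Midpoints: 0.6875, 1.0625, 1.4375, 1.8125.
f(0.6875) = -3.6875, f(1.0625) = -4.0625, f(1.4375) = -4.4375, f(1.8125) = -4.8125.
Sum = Δx · [f(0.6875) + f(1.0625) + f(1.4375) + f(1.8125)].
Sum = -6.375.

-6.375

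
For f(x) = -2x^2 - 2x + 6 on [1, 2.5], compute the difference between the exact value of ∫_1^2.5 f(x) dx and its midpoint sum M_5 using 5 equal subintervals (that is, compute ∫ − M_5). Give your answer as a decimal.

Exact integral: ∫_1^2.5 f(x) dx = -6.
M_5 = -5.9775.
Error = -6 − (-5.9775) = -0.0225.

-0.0225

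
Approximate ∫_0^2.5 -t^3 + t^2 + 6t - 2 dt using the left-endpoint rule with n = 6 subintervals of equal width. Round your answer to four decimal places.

7.8219

Δt = (2.5 − 0)/6 = 5/12.
Left endpoints: 0, 5/12, 5/6, 1.25, 5/3, 25/12.
f(0) = -2, f(5/12) = 1039/1728, f(5/6) = 673/216, f(1.25) = 5.109375, f(5/3) = 166/27, f(25/12) = 10019/1728.
Sum = Δt · [f(0) + f(5/12) + f(5/6) + ...].
Sum ≈ 7.8219.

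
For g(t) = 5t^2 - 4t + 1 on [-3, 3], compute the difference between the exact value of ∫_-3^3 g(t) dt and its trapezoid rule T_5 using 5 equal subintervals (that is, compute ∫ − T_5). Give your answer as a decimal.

-7.2

Exact integral: ∫_-3^3 g(t) dt = 96.
T_5 = 103.2.
Error = 96 − 103.2 = -7.2.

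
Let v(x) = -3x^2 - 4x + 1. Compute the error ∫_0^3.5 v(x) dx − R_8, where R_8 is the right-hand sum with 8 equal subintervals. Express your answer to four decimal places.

Exact integral: ∫_0^3.5 v(x) dx = -63.875.
R_8 ≈ -75.311523.
Error ≈ -63.875 − (-75.311523) ≈ 11.4365.

11.4365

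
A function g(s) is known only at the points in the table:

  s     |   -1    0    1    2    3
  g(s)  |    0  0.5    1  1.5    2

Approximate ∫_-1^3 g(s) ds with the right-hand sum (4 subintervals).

Δs = 1.
Sum = 1·[0.5 + 1 + 1.5 + 2] = 5.

5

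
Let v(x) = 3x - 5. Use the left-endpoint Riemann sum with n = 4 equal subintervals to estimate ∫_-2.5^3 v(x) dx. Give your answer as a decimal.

Δx = (3 − (-2.5))/4 = 1.375.
Left endpoints: -2.5, -1.125, 0.25, 1.625.
v(-2.5) = -12.5, v(-1.125) = -8.375, v(0.25) = -4.25, v(1.625) = -0.125.
Sum = Δx · [v(-2.5) + v(-1.125) + v(0.25) + v(1.625)].
Sum = -34.71875.

-34.71875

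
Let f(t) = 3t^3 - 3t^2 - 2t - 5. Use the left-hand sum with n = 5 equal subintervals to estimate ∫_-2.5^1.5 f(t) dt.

Δt = (1.5 − (-2.5))/5 = 0.8.
Left endpoints: -2.5, -1.7, -0.9, -0.1, 0.7.
f(-2.5) = -65.625, f(-1.7) = -25.009, f(-0.9) = -7.817, f(-0.1) = -4.833, f(0.7) = -6.841.
Sum = Δt · [f(-2.5) + f(-1.7) + f(-0.9) + f(-0.1) + f(0.7)].
Sum = -88.1.

-88.1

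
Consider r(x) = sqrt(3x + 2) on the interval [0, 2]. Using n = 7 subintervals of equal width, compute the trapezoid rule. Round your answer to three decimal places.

Δx = (2 − 0)/7 = 2/7.
r(0) ≈ 1.414, r(2/7) ≈ 1.690, r(4/7) ≈ 1.927, r(6/7) ≈ 2.138, r(8/7) ≈ 2.330, r(10/7) ≈ 2.507, r(12/7) ≈ 2.673, r(2) ≈ 2.828.
T_7 = (Δx/2)·[r(x_0) + 2r(x_1) + ... + 2r(x_{6}) + r(x_7)].
Sum ≈ 4.396.

4.396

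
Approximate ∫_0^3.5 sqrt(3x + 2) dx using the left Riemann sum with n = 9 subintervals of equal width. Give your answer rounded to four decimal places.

Δx = (3.5 − 0)/9 = 7/18.
Left endpoints: 0, 7/18, 7/9, 7/6, 14/9, 35/18, 7/3, 49/18, 28/9.
f(0) ≈ 1.4142, f(7/18) ≈ 1.7795, f(7/9) ≈ 2.0817, f(7/6) ≈ 2.3452, f(14/9) ≈ 2.5820, f(35/18) ≈ 2.7988, f(7/3) ≈ 3.0000, f(49/18) ≈ 3.1885, f(28/9) ≈ 3.3665.
Sum = Δx · [f(0) + f(7/18) + f(7/9) + ...].
Sum ≈ 8.7719.

8.7719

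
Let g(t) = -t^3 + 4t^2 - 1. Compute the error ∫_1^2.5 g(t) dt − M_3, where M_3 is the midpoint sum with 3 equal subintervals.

Exact integral: ∫_1^2.5 g(t) dt = 8.484375.
M_3 = 8.5234375.
Error = 8.484375 − 8.5234375 = -0.0390625.

-0.0390625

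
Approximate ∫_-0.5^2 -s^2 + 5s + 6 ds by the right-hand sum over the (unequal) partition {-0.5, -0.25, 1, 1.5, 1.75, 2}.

Subinterval widths: 0.25, 1.25, 0.5, 0.25, 0.25.
Right endpoints: -0.25, 1, 1.5, 1.75, 2.
f(-0.25) = 4.6875, f(1) = 10, f(1.5) = 11.25, f(1.75) = 11.6875, f(2) = 12.
Sum = Σ Δs_i · f(s_i).
Sum = 25.21875.

25.21875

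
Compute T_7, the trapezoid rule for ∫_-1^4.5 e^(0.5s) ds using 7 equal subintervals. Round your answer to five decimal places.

17.99027

Δs = (4.5 − (-1))/7 = 11/14.
f(-1) ≈ 0.60653, f(-3/14) ≈ 0.89840, f(4/7) ≈ 1.33071, f(19/14) ≈ 1.97106, f(15/7) ≈ 2.91955, f(41/14) ≈ 4.32445, f(26/7) ≈ 6.40541, f(4.5) ≈ 9.48774.
T_7 = (Δs/2)·[f(s_0) + 2f(s_1) + ... + 2f(s_{6}) + f(s_7)].
Sum ≈ 17.99027.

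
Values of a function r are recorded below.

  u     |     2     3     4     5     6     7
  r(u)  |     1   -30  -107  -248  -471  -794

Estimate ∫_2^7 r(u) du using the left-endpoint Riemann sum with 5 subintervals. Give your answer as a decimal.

-855

Δu = 1.
Sum = 1·[1 + (-30) + (-107) + (-248) + (-471)] = -855.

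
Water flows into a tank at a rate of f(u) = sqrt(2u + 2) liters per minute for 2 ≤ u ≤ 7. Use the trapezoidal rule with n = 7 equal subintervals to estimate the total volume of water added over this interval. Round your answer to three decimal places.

Δu = (7 − 2)/7 = 5/7.
f(2) ≈ 2.449, f(19/7) ≈ 2.726, f(24/7) ≈ 2.976, f(29/7) ≈ 3.207, f(34/7) ≈ 3.423, f(39/7) ≈ 3.625, f(44/7) ≈ 3.817, f(7) ≈ 4.000.
T_7 = (Δu/2)·[f(u_0) + 2f(u_1) + ... + 2f(u_{6}) + f(u_7)].
Sum ≈ 16.428.

16.428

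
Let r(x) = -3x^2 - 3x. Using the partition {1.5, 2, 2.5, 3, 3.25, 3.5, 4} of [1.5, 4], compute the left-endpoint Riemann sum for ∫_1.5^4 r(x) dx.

-70.734375

Subinterval widths: 0.5, 0.5, 0.5, 0.25, 0.25, 0.5.
Left endpoints: 1.5, 2, 2.5, 3, 3.25, 3.5.
r(1.5) = -11.25, r(2) = -18, r(2.5) = -26.25, r(3) = -36, r(3.25) = -41.4375, r(3.5) = -47.25.
Sum = Σ Δx_i · r(x_i).
Sum = -70.734375.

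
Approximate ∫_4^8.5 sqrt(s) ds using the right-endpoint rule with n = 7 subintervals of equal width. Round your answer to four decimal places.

11.4793

Δs = (8.5 − 4)/7 = 9/14.
Right endpoints: 65/14, 37/7, 83/14, 46/7, 101/14, 55/7, 8.5.
f(65/14) ≈ 2.1547, f(37/7) ≈ 2.2991, f(83/14) ≈ 2.4349, f(46/7) ≈ 2.5635, f(101/14) ≈ 2.6859, f(55/7) ≈ 2.8031, f(8.5) ≈ 2.9155.
Sum = Δs · [f(65/14) + f(37/7) + f(83/14) + ...].
Sum ≈ 11.4793.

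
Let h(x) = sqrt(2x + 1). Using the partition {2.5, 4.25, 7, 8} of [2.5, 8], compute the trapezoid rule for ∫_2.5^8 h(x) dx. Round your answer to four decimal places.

18.4017

Subinterval widths: 1.75, 2.75, 1.
h(2.5) ≈ 2.4495, h(4.25) ≈ 3.0822, h(7) ≈ 3.8730, h(8) ≈ 4.1231.
On each subinterval the trapezoid contributes (Δx_i/2)·[h(x_{i-1}) + h(x_i)].
Sum ≈ 18.4017.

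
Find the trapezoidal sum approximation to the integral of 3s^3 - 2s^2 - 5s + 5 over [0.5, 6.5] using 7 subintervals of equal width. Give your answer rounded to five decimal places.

Δs = (6.5 − 0.5)/7 = 6/7.
f(0.5) = 2.375, f(19/14) = 5569/2744, f(31/14) = 45805/2744, f(43/14) = 158329/2744, f(55/14) = 374245/2744, f(67/14) = 724657/2744, f(79/14) = 1240669/2744, f(6.5) = 711.875.
T_7 = (Δs/2)·[f(s_0) + 2f(s_1) + ... + 2f(s_{6}) + f(s_7)].
Sum ≈ 1102.42347.

1102.42347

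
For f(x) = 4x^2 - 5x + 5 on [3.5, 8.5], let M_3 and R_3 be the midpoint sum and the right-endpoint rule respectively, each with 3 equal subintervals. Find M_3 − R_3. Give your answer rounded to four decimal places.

-193.0556

M_3 ≈ 632.037037.
R_3 ≈ 825.092593.
M_3 − R_3 ≈ -193.0556.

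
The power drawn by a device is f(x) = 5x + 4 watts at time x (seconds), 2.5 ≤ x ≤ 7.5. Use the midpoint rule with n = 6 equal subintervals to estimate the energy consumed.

145

Δx = (7.5 − 2.5)/6 = 5/6.
Midpoints: 35/12, 3.75, 55/12, 65/12, 6.25, 85/12.
f(35/12) = 223/12, f(3.75) = 22.75, f(55/12) = 323/12, f(65/12) = 373/12, f(6.25) = 35.25, f(85/12) = 473/12.
Sum = Δx · [f(35/12) + f(3.75) + f(55/12) + ...].
Sum = 145.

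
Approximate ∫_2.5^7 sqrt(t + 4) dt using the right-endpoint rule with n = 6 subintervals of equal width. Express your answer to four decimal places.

13.5596

Δt = (7 − 2.5)/6 = 0.75.
Right endpoints: 3.25, 4, 4.75, 5.5, 6.25, 7.
f(3.25) ≈ 2.6926, f(4) ≈ 2.8284, f(4.75) ≈ 2.9580, f(5.5) ≈ 3.0822, f(6.25) ≈ 3.2016, f(7) ≈ 3.3166.
Sum = Δt · [f(3.25) + f(4) + f(4.75) + ...].
Sum ≈ 13.5596.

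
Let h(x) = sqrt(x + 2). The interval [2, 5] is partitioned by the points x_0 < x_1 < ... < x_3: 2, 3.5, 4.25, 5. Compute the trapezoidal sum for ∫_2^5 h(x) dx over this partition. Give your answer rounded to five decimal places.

Subinterval widths: 1.5, 0.75, 0.75.
h(2) ≈ 2.00000, h(3.5) ≈ 2.34521, h(4.25) ≈ 2.50000, h(5) ≈ 2.64575.
On each subinterval the trapezoid contributes (Δx_i/2)·[h(x_{i-1}) + h(x_i)].
Sum ≈ 7.00552.

7.00552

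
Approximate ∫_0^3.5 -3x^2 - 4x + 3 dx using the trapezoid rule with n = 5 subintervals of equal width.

-57.7325

Δx = (3.5 − 0)/5 = 0.7.
f(0) = 3, f(0.7) = -1.27, f(1.4) = -8.48, f(2.1) = -18.63, f(2.8) = -31.72, f(3.5) = -47.75.
T_5 = (Δx/2)·[f(x_0) + 2f(x_1) + ... + 2f(x_{4}) + f(x_5)].
Sum = -57.7325.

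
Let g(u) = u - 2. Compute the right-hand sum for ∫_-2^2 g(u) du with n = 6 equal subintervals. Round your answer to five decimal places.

-6.66667

Δu = (2 − (-2))/6 = 2/3.
Right endpoints: -4/3, -2/3, 0, 2/3, 4/3, 2.
g(-4/3) = -10/3, g(-2/3) = -8/3, g(0) = -2, g(2/3) = -4/3, g(4/3) = -2/3, g(2) = 0.
Sum = Δu · [g(-4/3) + g(-2/3) + g(0) + ...].
Sum ≈ -6.66667.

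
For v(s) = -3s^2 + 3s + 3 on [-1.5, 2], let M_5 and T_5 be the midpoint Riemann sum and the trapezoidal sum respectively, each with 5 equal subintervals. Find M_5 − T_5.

1.28625

M_5 = 2.17875.
T_5 = 0.8925.
M_5 − T_5 = 1.28625.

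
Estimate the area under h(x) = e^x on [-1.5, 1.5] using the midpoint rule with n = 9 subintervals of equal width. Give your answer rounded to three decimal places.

4.239

Δx = (1.5 − (-1.5))/9 = 1/3.
Midpoints: -4/3, -1, -2/3, -1/3, 0, 1/3, 2/3, 1, 4/3.
h(-4/3) ≈ 0.264, h(-1) ≈ 0.368, h(-2/3) ≈ 0.513, h(-1/3) ≈ 0.717, h(0) ≈ 1.000, h(1/3) ≈ 1.396, h(2/3) ≈ 1.948, h(1) ≈ 2.718, h(4/3) ≈ 3.794.
Sum = Δx · [h(-4/3) + h(-1) + h(-2/3) + ...].
Sum ≈ 4.239.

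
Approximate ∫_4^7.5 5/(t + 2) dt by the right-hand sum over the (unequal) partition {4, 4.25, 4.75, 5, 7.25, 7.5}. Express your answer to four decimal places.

Subinterval widths: 0.25, 0.5, 0.25, 2.25, 0.25.
Right endpoints: 4.25, 4.75, 5, 7.25, 7.5.
f(4.25) = 0.8, f(4.75) = 20/27, f(5) = 5/7, f(7.25) = 20/37, f(7.5) = 10/19.
Sum = Σ Δt_i · f(t_i).
Sum ≈ 2.0967.

2.0967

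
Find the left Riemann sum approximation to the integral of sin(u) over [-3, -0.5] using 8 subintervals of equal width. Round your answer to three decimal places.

-1.799

Δu = (-0.5 − (-3))/8 = 0.3125.
Left endpoints: -3, -2.6875, -2.375, -2.0625, -1.75, -1.4375, -1.125, -0.8125.
f(-3) ≈ -0.141, f(-2.6875) ≈ -0.439, f(-2.375) ≈ -0.694, f(-2.0625) ≈ -0.882, f(-1.75) ≈ -0.984, f(-1.4375) ≈ -0.991, f(-1.125) ≈ -0.902, f(-0.8125) ≈ -0.726.
Sum = Δu · [f(-3) + f(-2.6875) + f(-2.375) + ...].
Sum ≈ -1.799.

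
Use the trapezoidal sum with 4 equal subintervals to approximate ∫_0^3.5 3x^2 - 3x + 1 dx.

Δx = (3.5 − 0)/4 = 0.875.
f(0) = 1, f(0.875) = 0.671875, f(1.75) = 4.9375, f(2.625) = 13.796875, f(3.5) = 27.25.
T_4 = (Δx/2)·[f(x_0) + 2f(x_1) + 2f(x_2) + 2f(x_3) + f(x_4)].
Sum = 29.33984375.

29.33984375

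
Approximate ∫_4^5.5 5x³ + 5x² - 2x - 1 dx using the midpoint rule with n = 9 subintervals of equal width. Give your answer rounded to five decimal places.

978.43837

Δx = (5.5 − 4)/9 = 1/6.
Midpoints: 49/12, 4.25, 53/12, 55/12, 4.75, 59/12, 61/12, 5.25, 65/12.
f(49/12) = 716465/1728, f(4.25) = 464.640625, f(53/12) = 895933/1728, f(55/12) = 995807/1728, f(4.75) = 638.171875, f(59/12) = 1217035/1728, f(61/12) = 1338869/1728, f(5.25) = 849.828125, f(65/12) = 1606177/1728.
Sum = Δx · [f(49/12) + f(4.25) + f(53/12) + ...].
Sum ≈ 978.43837.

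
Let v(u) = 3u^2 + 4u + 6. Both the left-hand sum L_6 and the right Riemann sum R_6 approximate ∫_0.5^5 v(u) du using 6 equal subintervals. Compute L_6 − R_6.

L_6 = 168.046875.
R_6 = 237.234375.
L_6 − R_6 = -69.1875.

-69.1875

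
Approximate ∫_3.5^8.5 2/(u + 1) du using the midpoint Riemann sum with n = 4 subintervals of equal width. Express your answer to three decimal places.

1.490

Δu = (8.5 − 3.5)/4 = 1.25.
Midpoints: 4.125, 5.375, 6.625, 7.875.
f(4.125) = 16/41, f(5.375) = 16/51, f(6.625) = 16/61, f(7.875) = 16/71.
Sum = Δu · [f(4.125) + f(5.375) + f(6.625) + f(7.875)].
Sum ≈ 1.490.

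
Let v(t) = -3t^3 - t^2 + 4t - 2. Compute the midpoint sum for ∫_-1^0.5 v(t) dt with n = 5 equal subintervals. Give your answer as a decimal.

-4.1859375

Δt = (0.5 − (-1))/5 = 0.3.
Midpoints: -0.85, -0.55, -0.25, 0.05, 0.35.
v(-0.85) = -4.280125, v(-0.55) = -4.003375, v(-0.25) = -3.015625, v(0.05) = -1.802875, v(0.35) = -0.851125.
Sum = Δt · [v(-0.85) + v(-0.55) + v(-0.25) + v(0.05) + v(0.35)].
Sum = -4.1859375.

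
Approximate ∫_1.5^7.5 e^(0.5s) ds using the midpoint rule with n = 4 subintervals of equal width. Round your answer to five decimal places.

78.94484

Δs = (7.5 − 1.5)/4 = 1.5.
Midpoints: 2.25, 3.75, 5.25, 6.75.
f(2.25) ≈ 3.08022, f(3.75) ≈ 6.52082, f(5.25) ≈ 13.80457, f(6.75) ≈ 29.22428.
Sum = Δs · [f(2.25) + f(3.75) + f(5.25) + f(6.75)].
Sum ≈ 78.94484.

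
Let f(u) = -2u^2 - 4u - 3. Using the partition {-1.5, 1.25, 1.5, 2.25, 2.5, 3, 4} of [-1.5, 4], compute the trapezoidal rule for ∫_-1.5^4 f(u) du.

Subinterval widths: 2.75, 0.25, 0.75, 0.25, 0.5, 1.
f(-1.5) = -1.5, f(1.25) = -11.125, f(1.5) = -13.5, f(2.25) = -22.125, f(2.5) = -25.5, f(3) = -33, f(4) = -51.
On each subinterval the trapezoid contributes (Δu_i/2)·[f(u_{i-1}) + f(u_i)].
Sum = -96.375.

-96.375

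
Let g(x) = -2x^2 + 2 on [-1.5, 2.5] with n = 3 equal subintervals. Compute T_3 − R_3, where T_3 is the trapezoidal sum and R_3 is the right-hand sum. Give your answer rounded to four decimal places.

5.3333

T_3 ≈ -7.037037.
R_3 ≈ -12.370370.
T_3 − R_3 ≈ 5.3333.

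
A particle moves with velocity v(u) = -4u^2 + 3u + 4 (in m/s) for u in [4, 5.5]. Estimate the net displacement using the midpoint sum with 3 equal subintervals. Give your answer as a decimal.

Δu = (5.5 − 4)/3 = 0.5.
Midpoints: 4.25, 4.75, 5.25.
v(4.25) = -55.5, v(4.75) = -72, v(5.25) = -90.5.
Sum = Δu · [v(4.25) + v(4.75) + v(5.25)].
Sum = -109.

-109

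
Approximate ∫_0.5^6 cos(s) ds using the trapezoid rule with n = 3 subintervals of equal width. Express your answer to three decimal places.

-0.533

Δs = (6 − 0.5)/3 = 11/6.
f(0.5) ≈ 0.878, f(7/3) ≈ -0.691, f(25/6) ≈ -0.519, f(6) ≈ 0.960.
T_3 = (Δs/2)·[f(s_0) + 2f(s_1) + 2f(s_2) + f(s_3)].
Sum ≈ -0.533.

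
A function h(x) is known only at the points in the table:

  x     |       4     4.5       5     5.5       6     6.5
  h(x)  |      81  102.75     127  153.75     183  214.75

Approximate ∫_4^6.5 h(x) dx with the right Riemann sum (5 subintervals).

Δx = 0.5.
Sum = 0.5·[102.75 + 127 + 153.75 + 183 + 214.75] = 390.625.

390.625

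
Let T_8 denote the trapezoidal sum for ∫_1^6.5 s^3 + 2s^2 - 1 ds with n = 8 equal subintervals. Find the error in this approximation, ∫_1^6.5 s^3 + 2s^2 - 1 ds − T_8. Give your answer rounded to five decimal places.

-5.74080

Exact integral: ∫_1^6.5 f(s) ds ≈ 622.9322917.
T_8 ≈ 628.6730957.
Error ≈ 622.9322917 − 628.6730957 ≈ -5.74080.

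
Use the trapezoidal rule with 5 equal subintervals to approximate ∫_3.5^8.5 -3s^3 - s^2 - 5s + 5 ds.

Δs = (8.5 − 3.5)/5 = 1.
f(3.5) = -153.375, f(4.5) = -311.125, f(5.5) = -551.875, f(6.5) = -893.625, f(7.5) = -1354.375, f(8.5) = -1952.125.
T_5 = (Δs/2)·[f(s_0) + 2f(s_1) + ... + 2f(s_{4}) + f(s_5)].
Sum = -4163.75.

-4163.75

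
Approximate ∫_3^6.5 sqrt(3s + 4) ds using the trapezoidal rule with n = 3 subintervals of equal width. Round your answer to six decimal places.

14.887566

Δs = (6.5 − 3)/3 = 7/6.
f(3) ≈ 3.605551, f(25/6) ≈ 4.062019, f(16/3) ≈ 4.472136, f(6.5) ≈ 4.847680.
T_3 = (Δs/2)·[f(s_0) + 2f(s_1) + 2f(s_2) + f(s_3)].
Sum ≈ 14.887566.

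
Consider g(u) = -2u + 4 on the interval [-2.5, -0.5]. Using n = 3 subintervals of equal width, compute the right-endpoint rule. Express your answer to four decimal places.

Δu = (-0.5 − (-2.5))/3 = 2/3.
Right endpoints: -11/6, -7/6, -0.5.
g(-11/6) = 23/3, g(-7/6) = 19/3, g(-0.5) = 5.
Sum = Δu · [g(-11/6) + g(-7/6) + g(-0.5)].
Sum ≈ 12.6667.

12.6667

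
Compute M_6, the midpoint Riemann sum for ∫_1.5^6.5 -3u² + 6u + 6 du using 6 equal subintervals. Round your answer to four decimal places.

-120.3819

Δu = (6.5 − 1.5)/6 = 5/6.
Midpoints: 23/12, 2.75, 43/12, 53/12, 5.25, 73/12.
f(23/12) = 311/48, f(2.75) = -0.1875, f(43/12) = -529/48, f(53/12) = -1249/48, f(5.25) = -45.1875, f(73/12) = -3289/48.
Sum = Δu · [f(23/12) + f(2.75) + f(43/12) + ...].
Sum ≈ -120.3819.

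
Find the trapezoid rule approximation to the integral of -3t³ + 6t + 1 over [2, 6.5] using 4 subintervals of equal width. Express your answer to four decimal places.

Δt = (6.5 − 2)/4 = 1.125.
f(2) = -11, f(3.125) = -36763/512, f(4.25) = -203.796875, f(5.375) = -221497/512, f(6.5) = -783.875.
T_4 = (Δt/2)·[f(t_0) + 2f(t_1) + 2f(t_2) + 2f(t_3) + f(t_4)].
Sum ≈ -1243.8545.

-1243.8545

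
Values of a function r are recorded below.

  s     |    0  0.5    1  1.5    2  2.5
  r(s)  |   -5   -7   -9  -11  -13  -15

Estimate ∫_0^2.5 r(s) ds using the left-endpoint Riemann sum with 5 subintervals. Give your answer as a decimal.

-22.5

Δs = 0.5.
Sum = 0.5·[(-5) + (-7) + (-9) + (-11) + (-13)] = -22.5.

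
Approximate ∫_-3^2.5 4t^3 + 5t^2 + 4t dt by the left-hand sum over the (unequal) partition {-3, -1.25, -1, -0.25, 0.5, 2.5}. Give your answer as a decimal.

-127.8125

Subinterval widths: 1.75, 0.25, 0.75, 0.75, 2.
Left endpoints: -3, -1.25, -1, -0.25, 0.5.
f(-3) = -75, f(-1.25) = -5, f(-1) = -3, f(-0.25) = -0.75, f(0.5) = 3.75.
Sum = Σ Δt_i · f(t_i).
Sum = -127.8125.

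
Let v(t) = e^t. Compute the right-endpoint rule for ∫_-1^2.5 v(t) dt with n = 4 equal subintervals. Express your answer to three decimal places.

17.728

Δt = (2.5 − (-1))/4 = 0.875.
Right endpoints: -0.125, 0.75, 1.625, 2.5.
v(-0.125) ≈ 0.882, v(0.75) ≈ 2.117, v(1.625) ≈ 5.078, v(2.5) ≈ 12.182.
Sum = Δt · [v(-0.125) + v(0.75) + v(1.625) + v(2.5)].
Sum ≈ 17.728.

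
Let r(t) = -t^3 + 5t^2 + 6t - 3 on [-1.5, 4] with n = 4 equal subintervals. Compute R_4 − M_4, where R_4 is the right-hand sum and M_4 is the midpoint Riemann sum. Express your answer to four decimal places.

26.8823

R_4 ≈ 100.106445.
M_4 ≈ 73.224121.
R_4 − M_4 ≈ 26.8823.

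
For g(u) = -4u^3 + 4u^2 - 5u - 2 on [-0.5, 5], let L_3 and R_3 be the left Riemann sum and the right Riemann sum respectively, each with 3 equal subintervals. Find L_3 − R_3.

L_3 ≈ -208.592593.
R_3 ≈ -995.092593.
L_3 − R_3 = 786.5.

786.5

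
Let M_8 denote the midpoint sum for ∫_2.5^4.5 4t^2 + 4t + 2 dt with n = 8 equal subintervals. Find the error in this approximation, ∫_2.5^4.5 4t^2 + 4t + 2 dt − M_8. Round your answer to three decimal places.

0.042

Exact integral: ∫_2.5^4.5 f(t) dt ≈ 132.66667.
M_8 = 132.625.
Error ≈ 132.66667 − 132.625 ≈ 0.042.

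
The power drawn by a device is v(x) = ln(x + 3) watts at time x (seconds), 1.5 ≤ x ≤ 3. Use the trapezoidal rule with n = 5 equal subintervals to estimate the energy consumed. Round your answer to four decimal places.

Δx = (3 − 1.5)/5 = 0.3.
v(1.5) ≈ 1.5041, v(1.8) ≈ 1.5686, v(2.1) ≈ 1.6292, v(2.4) ≈ 1.6864, v(2.7) ≈ 1.7405, v(3) ≈ 1.7918.
T_5 = (Δx/2)·[v(x_0) + 2v(x_1) + ... + 2v(x_{4}) + v(x_5)].
Sum ≈ 2.4818.

2.4818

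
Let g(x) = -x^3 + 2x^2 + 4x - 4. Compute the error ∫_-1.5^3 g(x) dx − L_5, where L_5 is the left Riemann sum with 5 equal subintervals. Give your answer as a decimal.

0.658125

Exact integral: ∫_-1.5^3 g(x) dx = -3.234375.
L_5 = -3.8925.
Error = -3.234375 − (-3.8925) = 0.658125.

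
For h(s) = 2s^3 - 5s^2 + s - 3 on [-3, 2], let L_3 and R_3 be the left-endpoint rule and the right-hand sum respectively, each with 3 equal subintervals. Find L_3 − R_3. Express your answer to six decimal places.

L_3 ≈ -210.18518519.
R_3 ≈ -43.51851852.
L_3 − R_3 ≈ -166.666667.

-166.666667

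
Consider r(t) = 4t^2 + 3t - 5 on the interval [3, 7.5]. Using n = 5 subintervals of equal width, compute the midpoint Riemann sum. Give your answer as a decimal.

Δt = (7.5 − 3)/5 = 0.9.
Midpoints: 3.45, 4.35, 5.25, 6.15, 7.05.
r(3.45) = 52.96, r(4.35) = 83.74, r(5.25) = 121, r(6.15) = 164.74, r(7.05) = 214.96.
Sum = Δt · [r(3.45) + r(4.35) + r(5.25) + r(6.15) + r(7.05)].
Sum = 573.66.

573.66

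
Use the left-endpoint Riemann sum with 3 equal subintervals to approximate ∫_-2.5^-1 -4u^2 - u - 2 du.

-25

Δu = (-1 − (-2.5))/3 = 0.5.
Left endpoints: -2.5, -2, -1.5.
f(-2.5) = -24.5, f(-2) = -16, f(-1.5) = -9.5.
Sum = Δu · [f(-2.5) + f(-2) + f(-1.5)].
Sum = -25.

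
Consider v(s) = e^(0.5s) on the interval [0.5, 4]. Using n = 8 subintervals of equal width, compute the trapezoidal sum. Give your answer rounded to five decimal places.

12.25871

Δs = (4 − 0.5)/8 = 0.4375.
v(0.5) ≈ 1.28403, v(0.9375) ≈ 1.59800, v(1.375) ≈ 1.98874, v(1.8125) ≈ 2.47502, v(2.25) ≈ 3.08022, v(2.6875) ≈ 3.83339, v(3.125) ≈ 4.77073, v(3.5625) ≈ 5.93727, v(4) ≈ 7.38906.
T_8 = (Δs/2)·[v(s_0) + 2v(s_1) + ... + 2v(s_{7}) + v(s_8)].
Sum ≈ 12.25871.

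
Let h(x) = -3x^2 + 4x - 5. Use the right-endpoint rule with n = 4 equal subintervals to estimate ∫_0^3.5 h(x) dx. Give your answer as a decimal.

-47.16796875

Δx = (3.5 − 0)/4 = 0.875.
Right endpoints: 0.875, 1.75, 2.625, 3.5.
h(0.875) = -3.796875, h(1.75) = -7.1875, h(2.625) = -15.171875, h(3.5) = -27.75.
Sum = Δx · [h(0.875) + h(1.75) + h(2.625) + h(3.5)].
Sum = -47.16796875.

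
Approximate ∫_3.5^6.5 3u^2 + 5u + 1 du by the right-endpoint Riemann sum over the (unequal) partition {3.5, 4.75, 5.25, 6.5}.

Subinterval widths: 1.25, 0.5, 1.25.
Right endpoints: 4.75, 5.25, 6.5.
f(4.75) = 92.4375, f(5.25) = 109.9375, f(6.5) = 160.25.
Sum = Σ Δu_i · f(u_i).
Sum = 370.828125.

370.828125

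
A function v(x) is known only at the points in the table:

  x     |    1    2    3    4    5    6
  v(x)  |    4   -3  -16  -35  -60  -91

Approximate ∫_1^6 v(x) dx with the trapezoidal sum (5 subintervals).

-157.5

Δx = 1.
T_5 = (1/2)·[4 + 2·(-3) + 2·(-16) + 2·(-35) + 2·(-60) + (-91)] = -157.5.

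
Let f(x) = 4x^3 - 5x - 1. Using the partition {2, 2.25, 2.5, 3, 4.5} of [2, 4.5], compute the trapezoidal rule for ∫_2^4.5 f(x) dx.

Subinterval widths: 0.25, 0.25, 0.5, 1.5.
f(2) = 21, f(2.25) = 33.3125, f(2.5) = 49, f(3) = 92, f(4.5) = 341.
On each subinterval the trapezoid contributes (Δx_i/2)·[f(x_{i-1}) + f(x_i)].
Sum = 377.078125.

377.078125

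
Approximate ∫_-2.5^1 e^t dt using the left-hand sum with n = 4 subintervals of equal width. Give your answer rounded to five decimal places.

Δt = (1 − (-2.5))/4 = 0.875.
Left endpoints: -2.5, -1.625, -0.75, 0.125.
f(-2.5) ≈ 0.08208, f(-1.625) ≈ 0.19691, f(-0.75) ≈ 0.47237, f(0.125) ≈ 1.13315.
Sum = Δt · [f(-2.5) + f(-1.625) + f(-0.75) + f(0.125)].
Sum ≈ 1.64895.

1.64895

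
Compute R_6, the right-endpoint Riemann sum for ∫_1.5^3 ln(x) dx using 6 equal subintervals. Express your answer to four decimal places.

Δx = (3 − 1.5)/6 = 0.25.
Right endpoints: 1.75, 2, 2.25, 2.5, 2.75, 3.
f(1.75) ≈ 0.5596, f(2) ≈ 0.6931, f(2.25) ≈ 0.8109, f(2.5) ≈ 0.9163, f(2.75) ≈ 1.0116, f(3) ≈ 1.0986.
Sum = Δx · [f(1.75) + f(2) + f(2.25) + ...].
Sum ≈ 1.2725.

1.2725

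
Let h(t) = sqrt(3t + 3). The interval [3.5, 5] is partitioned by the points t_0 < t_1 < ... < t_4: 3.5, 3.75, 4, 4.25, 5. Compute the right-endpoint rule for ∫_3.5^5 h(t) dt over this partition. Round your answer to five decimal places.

6.08611

Subinterval widths: 0.25, 0.25, 0.25, 0.75.
Right endpoints: 3.75, 4, 4.25, 5.
h(3.75) ≈ 3.77492, h(4) ≈ 3.87298, h(4.25) ≈ 3.96863, h(5) ≈ 4.24264.
Sum = Σ Δt_i · h(t_i).
Sum ≈ 6.08611.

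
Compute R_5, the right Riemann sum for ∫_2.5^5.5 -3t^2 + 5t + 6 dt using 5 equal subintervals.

-90.39

Δt = (5.5 − 2.5)/5 = 0.6.
Right endpoints: 3.1, 3.7, 4.3, 4.9, 5.5.
f(3.1) = -7.33, f(3.7) = -16.57, f(4.3) = -27.97, f(4.9) = -41.53, f(5.5) = -57.25.
Sum = Δt · [f(3.1) + f(3.7) + f(4.3) + f(4.9) + f(5.5)].
Sum = -90.39.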